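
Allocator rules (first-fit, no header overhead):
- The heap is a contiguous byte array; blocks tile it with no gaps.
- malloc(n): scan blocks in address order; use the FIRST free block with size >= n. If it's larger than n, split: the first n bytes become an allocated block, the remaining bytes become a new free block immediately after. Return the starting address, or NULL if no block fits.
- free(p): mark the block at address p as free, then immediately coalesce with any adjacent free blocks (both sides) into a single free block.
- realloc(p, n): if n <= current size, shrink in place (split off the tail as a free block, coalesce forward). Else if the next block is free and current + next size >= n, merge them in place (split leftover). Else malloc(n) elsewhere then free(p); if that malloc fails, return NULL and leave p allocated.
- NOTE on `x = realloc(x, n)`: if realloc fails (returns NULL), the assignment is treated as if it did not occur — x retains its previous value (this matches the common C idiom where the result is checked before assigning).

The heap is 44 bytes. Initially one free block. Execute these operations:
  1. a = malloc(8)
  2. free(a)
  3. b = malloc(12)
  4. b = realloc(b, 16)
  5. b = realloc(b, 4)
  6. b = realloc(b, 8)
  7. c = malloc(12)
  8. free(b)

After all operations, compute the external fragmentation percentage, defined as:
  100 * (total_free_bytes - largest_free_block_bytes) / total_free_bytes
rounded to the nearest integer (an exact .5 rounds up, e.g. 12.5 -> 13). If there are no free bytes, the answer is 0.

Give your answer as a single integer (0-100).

Answer: 25

Derivation:
Op 1: a = malloc(8) -> a = 0; heap: [0-7 ALLOC][8-43 FREE]
Op 2: free(a) -> (freed a); heap: [0-43 FREE]
Op 3: b = malloc(12) -> b = 0; heap: [0-11 ALLOC][12-43 FREE]
Op 4: b = realloc(b, 16) -> b = 0; heap: [0-15 ALLOC][16-43 FREE]
Op 5: b = realloc(b, 4) -> b = 0; heap: [0-3 ALLOC][4-43 FREE]
Op 6: b = realloc(b, 8) -> b = 0; heap: [0-7 ALLOC][8-43 FREE]
Op 7: c = malloc(12) -> c = 8; heap: [0-7 ALLOC][8-19 ALLOC][20-43 FREE]
Op 8: free(b) -> (freed b); heap: [0-7 FREE][8-19 ALLOC][20-43 FREE]
Free blocks: [8 24] total_free=32 largest=24 -> 100*(32-24)/32 = 800/32 = 25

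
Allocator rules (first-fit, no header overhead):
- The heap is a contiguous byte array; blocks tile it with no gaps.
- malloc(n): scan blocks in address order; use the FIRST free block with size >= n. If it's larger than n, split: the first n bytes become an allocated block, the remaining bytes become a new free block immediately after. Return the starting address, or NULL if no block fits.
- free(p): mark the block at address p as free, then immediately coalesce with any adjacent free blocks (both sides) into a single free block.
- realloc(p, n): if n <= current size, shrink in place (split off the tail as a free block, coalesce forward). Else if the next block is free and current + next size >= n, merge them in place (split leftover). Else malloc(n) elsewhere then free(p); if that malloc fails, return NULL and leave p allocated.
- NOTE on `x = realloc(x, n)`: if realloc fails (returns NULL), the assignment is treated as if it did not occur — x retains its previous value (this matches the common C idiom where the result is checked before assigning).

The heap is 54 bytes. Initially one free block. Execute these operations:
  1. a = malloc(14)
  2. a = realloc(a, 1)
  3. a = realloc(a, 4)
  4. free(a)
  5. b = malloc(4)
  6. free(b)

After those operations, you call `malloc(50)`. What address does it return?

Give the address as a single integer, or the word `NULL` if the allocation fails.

Op 1: a = malloc(14) -> a = 0; heap: [0-13 ALLOC][14-53 FREE]
Op 2: a = realloc(a, 1) -> a = 0; heap: [0-0 ALLOC][1-53 FREE]
Op 3: a = realloc(a, 4) -> a = 0; heap: [0-3 ALLOC][4-53 FREE]
Op 4: free(a) -> (freed a); heap: [0-53 FREE]
Op 5: b = malloc(4) -> b = 0; heap: [0-3 ALLOC][4-53 FREE]
Op 6: free(b) -> (freed b); heap: [0-53 FREE]
malloc(50): first-fit scan over [0-53 FREE] -> 0

Answer: 0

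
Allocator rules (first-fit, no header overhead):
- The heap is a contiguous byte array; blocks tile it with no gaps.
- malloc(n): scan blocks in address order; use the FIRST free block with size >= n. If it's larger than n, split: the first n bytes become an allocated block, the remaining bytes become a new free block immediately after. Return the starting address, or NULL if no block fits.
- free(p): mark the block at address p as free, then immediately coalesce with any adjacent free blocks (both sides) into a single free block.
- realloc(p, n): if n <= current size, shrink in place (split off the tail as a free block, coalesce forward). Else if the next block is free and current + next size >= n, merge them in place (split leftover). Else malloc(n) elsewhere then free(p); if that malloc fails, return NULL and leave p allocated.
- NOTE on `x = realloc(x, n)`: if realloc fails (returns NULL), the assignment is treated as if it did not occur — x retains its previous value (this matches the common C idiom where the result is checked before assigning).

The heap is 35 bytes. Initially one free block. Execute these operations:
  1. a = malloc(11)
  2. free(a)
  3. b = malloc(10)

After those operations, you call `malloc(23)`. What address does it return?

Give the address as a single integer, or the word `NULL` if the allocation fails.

Op 1: a = malloc(11) -> a = 0; heap: [0-10 ALLOC][11-34 FREE]
Op 2: free(a) -> (freed a); heap: [0-34 FREE]
Op 3: b = malloc(10) -> b = 0; heap: [0-9 ALLOC][10-34 FREE]
malloc(23): first-fit scan over [0-9 ALLOC][10-34 FREE] -> 10

Answer: 10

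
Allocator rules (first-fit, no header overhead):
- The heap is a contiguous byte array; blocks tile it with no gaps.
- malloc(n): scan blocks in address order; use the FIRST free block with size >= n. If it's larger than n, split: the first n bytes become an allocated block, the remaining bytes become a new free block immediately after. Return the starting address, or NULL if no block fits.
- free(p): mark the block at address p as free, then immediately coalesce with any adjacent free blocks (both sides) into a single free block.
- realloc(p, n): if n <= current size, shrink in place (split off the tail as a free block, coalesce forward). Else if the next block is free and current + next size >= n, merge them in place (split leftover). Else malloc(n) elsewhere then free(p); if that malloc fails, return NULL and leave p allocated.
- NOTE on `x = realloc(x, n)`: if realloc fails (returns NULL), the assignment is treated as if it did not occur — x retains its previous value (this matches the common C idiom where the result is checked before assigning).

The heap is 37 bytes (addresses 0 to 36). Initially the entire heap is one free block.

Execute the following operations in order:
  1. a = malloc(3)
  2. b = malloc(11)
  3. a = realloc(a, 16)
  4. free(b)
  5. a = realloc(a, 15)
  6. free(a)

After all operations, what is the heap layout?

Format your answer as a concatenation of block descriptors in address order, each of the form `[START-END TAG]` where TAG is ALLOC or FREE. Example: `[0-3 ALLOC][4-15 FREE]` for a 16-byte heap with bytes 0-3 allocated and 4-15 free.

Answer: [0-36 FREE]

Derivation:
Op 1: a = malloc(3) -> a = 0; heap: [0-2 ALLOC][3-36 FREE]
Op 2: b = malloc(11) -> b = 3; heap: [0-2 ALLOC][3-13 ALLOC][14-36 FREE]
Op 3: a = realloc(a, 16) -> a = 14; heap: [0-2 FREE][3-13 ALLOC][14-29 ALLOC][30-36 FREE]
Op 4: free(b) -> (freed b); heap: [0-13 FREE][14-29 ALLOC][30-36 FREE]
Op 5: a = realloc(a, 15) -> a = 14; heap: [0-13 FREE][14-28 ALLOC][29-36 FREE]
Op 6: free(a) -> (freed a); heap: [0-36 FREE]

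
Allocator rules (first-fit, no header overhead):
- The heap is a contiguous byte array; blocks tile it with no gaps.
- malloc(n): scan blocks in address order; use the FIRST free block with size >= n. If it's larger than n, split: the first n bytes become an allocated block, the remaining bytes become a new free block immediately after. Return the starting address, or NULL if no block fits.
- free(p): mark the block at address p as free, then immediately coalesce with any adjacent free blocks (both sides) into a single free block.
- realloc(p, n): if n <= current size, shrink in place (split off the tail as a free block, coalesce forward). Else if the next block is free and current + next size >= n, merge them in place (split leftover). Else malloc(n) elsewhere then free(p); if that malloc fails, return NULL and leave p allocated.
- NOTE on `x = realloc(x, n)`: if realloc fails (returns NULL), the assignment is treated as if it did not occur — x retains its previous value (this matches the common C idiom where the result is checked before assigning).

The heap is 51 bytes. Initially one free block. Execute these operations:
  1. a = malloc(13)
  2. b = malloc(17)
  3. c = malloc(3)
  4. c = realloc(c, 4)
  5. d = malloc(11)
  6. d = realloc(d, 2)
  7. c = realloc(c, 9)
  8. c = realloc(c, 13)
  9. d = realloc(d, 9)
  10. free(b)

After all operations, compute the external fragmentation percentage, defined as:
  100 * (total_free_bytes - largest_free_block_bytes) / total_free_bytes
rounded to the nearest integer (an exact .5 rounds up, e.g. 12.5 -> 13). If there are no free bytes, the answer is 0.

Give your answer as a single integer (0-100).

Op 1: a = malloc(13) -> a = 0; heap: [0-12 ALLOC][13-50 FREE]
Op 2: b = malloc(17) -> b = 13; heap: [0-12 ALLOC][13-29 ALLOC][30-50 FREE]
Op 3: c = malloc(3) -> c = 30; heap: [0-12 ALLOC][13-29 ALLOC][30-32 ALLOC][33-50 FREE]
Op 4: c = realloc(c, 4) -> c = 30; heap: [0-12 ALLOC][13-29 ALLOC][30-33 ALLOC][34-50 FREE]
Op 5: d = malloc(11) -> d = 34; heap: [0-12 ALLOC][13-29 ALLOC][30-33 ALLOC][34-44 ALLOC][45-50 FREE]
Op 6: d = realloc(d, 2) -> d = 34; heap: [0-12 ALLOC][13-29 ALLOC][30-33 ALLOC][34-35 ALLOC][36-50 FREE]
Op 7: c = realloc(c, 9) -> c = 36; heap: [0-12 ALLOC][13-29 ALLOC][30-33 FREE][34-35 ALLOC][36-44 ALLOC][45-50 FREE]
Op 8: c = realloc(c, 13) -> c = 36; heap: [0-12 ALLOC][13-29 ALLOC][30-33 FREE][34-35 ALLOC][36-48 ALLOC][49-50 FREE]
Op 9: d = realloc(d, 9) -> NULL (d unchanged); heap: [0-12 ALLOC][13-29 ALLOC][30-33 FREE][34-35 ALLOC][36-48 ALLOC][49-50 FREE]
Op 10: free(b) -> (freed b); heap: [0-12 ALLOC][13-33 FREE][34-35 ALLOC][36-48 ALLOC][49-50 FREE]
Free blocks: [21 2] total_free=23 largest=21 -> 100*(23-21)/23 = 200/23 ≈ 8.696 -> rounds to 9

Answer: 9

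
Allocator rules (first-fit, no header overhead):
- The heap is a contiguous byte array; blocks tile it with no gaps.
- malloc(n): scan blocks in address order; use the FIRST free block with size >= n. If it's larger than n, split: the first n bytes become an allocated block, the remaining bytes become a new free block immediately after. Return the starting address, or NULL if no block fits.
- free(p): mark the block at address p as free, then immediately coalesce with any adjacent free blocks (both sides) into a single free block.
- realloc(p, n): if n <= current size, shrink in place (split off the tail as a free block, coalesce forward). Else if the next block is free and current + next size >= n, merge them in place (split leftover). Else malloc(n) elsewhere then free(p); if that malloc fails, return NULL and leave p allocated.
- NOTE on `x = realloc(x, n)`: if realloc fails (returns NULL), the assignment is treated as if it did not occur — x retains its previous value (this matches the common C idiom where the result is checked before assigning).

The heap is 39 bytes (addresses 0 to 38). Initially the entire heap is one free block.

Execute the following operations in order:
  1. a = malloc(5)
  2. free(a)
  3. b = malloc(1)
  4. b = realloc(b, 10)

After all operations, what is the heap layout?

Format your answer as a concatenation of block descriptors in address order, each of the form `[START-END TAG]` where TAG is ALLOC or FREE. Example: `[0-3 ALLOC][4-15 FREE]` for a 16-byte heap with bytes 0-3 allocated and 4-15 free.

Op 1: a = malloc(5) -> a = 0; heap: [0-4 ALLOC][5-38 FREE]
Op 2: free(a) -> (freed a); heap: [0-38 FREE]
Op 3: b = malloc(1) -> b = 0; heap: [0-0 ALLOC][1-38 FREE]
Op 4: b = realloc(b, 10) -> b = 0; heap: [0-9 ALLOC][10-38 FREE]

Answer: [0-9 ALLOC][10-38 FREE]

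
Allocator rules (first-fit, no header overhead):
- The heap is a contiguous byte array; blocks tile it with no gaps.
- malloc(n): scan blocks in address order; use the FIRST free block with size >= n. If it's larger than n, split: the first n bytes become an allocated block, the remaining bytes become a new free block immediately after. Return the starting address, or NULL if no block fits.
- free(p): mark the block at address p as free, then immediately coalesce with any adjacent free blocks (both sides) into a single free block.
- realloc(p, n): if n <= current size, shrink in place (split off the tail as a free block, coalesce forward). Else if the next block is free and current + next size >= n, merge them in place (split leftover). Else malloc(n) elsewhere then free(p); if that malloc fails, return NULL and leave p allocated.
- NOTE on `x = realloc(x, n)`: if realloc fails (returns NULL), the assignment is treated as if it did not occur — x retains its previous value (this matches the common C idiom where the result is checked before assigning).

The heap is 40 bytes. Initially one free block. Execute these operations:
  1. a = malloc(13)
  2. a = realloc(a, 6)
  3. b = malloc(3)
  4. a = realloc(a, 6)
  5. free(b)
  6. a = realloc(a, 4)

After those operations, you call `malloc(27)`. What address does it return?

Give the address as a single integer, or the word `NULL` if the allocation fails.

Op 1: a = malloc(13) -> a = 0; heap: [0-12 ALLOC][13-39 FREE]
Op 2: a = realloc(a, 6) -> a = 0; heap: [0-5 ALLOC][6-39 FREE]
Op 3: b = malloc(3) -> b = 6; heap: [0-5 ALLOC][6-8 ALLOC][9-39 FREE]
Op 4: a = realloc(a, 6) -> a = 0; heap: [0-5 ALLOC][6-8 ALLOC][9-39 FREE]
Op 5: free(b) -> (freed b); heap: [0-5 ALLOC][6-39 FREE]
Op 6: a = realloc(a, 4) -> a = 0; heap: [0-3 ALLOC][4-39 FREE]
malloc(27): first-fit scan over [0-3 ALLOC][4-39 FREE] -> 4

Answer: 4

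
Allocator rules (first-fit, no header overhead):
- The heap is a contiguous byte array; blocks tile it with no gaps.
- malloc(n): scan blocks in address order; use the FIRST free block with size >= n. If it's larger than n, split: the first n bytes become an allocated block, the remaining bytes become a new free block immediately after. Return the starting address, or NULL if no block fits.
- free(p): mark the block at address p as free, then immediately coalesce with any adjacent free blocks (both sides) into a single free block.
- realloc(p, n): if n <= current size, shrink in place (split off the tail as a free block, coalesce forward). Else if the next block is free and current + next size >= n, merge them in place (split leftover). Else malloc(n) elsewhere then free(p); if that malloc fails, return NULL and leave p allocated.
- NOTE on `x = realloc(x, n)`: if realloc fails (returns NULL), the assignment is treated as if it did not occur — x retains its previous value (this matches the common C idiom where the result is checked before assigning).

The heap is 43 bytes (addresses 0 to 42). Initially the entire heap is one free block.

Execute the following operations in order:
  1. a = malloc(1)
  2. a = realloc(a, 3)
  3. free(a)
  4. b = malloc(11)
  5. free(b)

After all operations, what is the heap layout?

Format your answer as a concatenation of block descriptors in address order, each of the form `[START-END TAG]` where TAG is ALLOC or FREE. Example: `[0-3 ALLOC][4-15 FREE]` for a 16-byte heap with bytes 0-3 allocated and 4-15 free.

Op 1: a = malloc(1) -> a = 0; heap: [0-0 ALLOC][1-42 FREE]
Op 2: a = realloc(a, 3) -> a = 0; heap: [0-2 ALLOC][3-42 FREE]
Op 3: free(a) -> (freed a); heap: [0-42 FREE]
Op 4: b = malloc(11) -> b = 0; heap: [0-10 ALLOC][11-42 FREE]
Op 5: free(b) -> (freed b); heap: [0-42 FREE]

Answer: [0-42 FREE]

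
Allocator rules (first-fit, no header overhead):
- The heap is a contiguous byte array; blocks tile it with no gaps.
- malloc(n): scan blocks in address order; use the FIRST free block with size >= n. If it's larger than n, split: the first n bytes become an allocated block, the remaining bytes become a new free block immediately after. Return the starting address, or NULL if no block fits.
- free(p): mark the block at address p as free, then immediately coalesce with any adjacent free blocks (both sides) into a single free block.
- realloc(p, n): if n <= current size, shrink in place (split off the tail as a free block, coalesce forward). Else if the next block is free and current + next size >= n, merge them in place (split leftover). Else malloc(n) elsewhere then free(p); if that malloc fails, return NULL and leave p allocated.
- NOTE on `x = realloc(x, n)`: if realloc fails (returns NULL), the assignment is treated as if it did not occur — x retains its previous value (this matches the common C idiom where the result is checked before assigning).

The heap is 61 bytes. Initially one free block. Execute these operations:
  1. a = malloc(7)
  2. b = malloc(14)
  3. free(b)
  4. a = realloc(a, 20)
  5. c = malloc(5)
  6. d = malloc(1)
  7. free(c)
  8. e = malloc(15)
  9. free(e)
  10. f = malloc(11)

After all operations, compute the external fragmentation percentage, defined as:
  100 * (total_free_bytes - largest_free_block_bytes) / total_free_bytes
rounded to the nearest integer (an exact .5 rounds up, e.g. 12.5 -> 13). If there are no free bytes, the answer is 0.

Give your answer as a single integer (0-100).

Answer: 17

Derivation:
Op 1: a = malloc(7) -> a = 0; heap: [0-6 ALLOC][7-60 FREE]
Op 2: b = malloc(14) -> b = 7; heap: [0-6 ALLOC][7-20 ALLOC][21-60 FREE]
Op 3: free(b) -> (freed b); heap: [0-6 ALLOC][7-60 FREE]
Op 4: a = realloc(a, 20) -> a = 0; heap: [0-19 ALLOC][20-60 FREE]
Op 5: c = malloc(5) -> c = 20; heap: [0-19 ALLOC][20-24 ALLOC][25-60 FREE]
Op 6: d = malloc(1) -> d = 25; heap: [0-19 ALLOC][20-24 ALLOC][25-25 ALLOC][26-60 FREE]
Op 7: free(c) -> (freed c); heap: [0-19 ALLOC][20-24 FREE][25-25 ALLOC][26-60 FREE]
Op 8: e = malloc(15) -> e = 26; heap: [0-19 ALLOC][20-24 FREE][25-25 ALLOC][26-40 ALLOC][41-60 FREE]
Op 9: free(e) -> (freed e); heap: [0-19 ALLOC][20-24 FREE][25-25 ALLOC][26-60 FREE]
Op 10: f = malloc(11) -> f = 26; heap: [0-19 ALLOC][20-24 FREE][25-25 ALLOC][26-36 ALLOC][37-60 FREE]
Free blocks: [5 24] total_free=29 largest=24 -> 100*(29-24)/29 = 500/29 ≈ 17.241 -> rounds to 17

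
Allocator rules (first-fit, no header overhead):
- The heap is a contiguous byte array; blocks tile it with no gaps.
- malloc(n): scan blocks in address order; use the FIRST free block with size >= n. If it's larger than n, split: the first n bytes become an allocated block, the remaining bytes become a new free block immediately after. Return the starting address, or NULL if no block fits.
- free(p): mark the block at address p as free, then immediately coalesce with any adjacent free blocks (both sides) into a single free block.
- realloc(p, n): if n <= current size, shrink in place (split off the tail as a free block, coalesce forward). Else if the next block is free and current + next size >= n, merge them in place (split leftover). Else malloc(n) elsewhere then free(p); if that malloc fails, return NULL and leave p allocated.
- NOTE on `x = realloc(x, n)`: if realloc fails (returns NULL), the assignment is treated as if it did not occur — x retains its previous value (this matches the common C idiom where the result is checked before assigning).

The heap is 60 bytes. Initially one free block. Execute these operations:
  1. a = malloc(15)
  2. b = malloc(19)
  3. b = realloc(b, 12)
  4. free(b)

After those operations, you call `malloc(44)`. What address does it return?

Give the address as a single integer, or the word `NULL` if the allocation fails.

Op 1: a = malloc(15) -> a = 0; heap: [0-14 ALLOC][15-59 FREE]
Op 2: b = malloc(19) -> b = 15; heap: [0-14 ALLOC][15-33 ALLOC][34-59 FREE]
Op 3: b = realloc(b, 12) -> b = 15; heap: [0-14 ALLOC][15-26 ALLOC][27-59 FREE]
Op 4: free(b) -> (freed b); heap: [0-14 ALLOC][15-59 FREE]
malloc(44): first-fit scan over [0-14 ALLOC][15-59 FREE] -> 15

Answer: 15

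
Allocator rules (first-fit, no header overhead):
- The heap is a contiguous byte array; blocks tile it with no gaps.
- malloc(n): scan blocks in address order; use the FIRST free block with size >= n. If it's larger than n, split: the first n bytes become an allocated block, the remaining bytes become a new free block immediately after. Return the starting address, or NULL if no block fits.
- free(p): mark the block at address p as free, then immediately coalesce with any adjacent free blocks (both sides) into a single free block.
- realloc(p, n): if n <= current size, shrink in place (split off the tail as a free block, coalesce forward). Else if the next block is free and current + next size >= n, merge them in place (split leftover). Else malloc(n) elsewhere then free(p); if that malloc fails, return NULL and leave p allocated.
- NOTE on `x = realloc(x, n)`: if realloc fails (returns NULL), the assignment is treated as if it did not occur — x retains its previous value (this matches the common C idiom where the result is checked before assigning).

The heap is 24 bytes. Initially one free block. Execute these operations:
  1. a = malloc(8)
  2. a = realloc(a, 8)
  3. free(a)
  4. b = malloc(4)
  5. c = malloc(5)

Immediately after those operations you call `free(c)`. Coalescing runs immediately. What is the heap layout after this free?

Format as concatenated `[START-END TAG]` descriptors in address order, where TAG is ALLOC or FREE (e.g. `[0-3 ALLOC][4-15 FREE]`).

Answer: [0-3 ALLOC][4-23 FREE]

Derivation:
Op 1: a = malloc(8) -> a = 0; heap: [0-7 ALLOC][8-23 FREE]
Op 2: a = realloc(a, 8) -> a = 0; heap: [0-7 ALLOC][8-23 FREE]
Op 3: free(a) -> (freed a); heap: [0-23 FREE]
Op 4: b = malloc(4) -> b = 0; heap: [0-3 ALLOC][4-23 FREE]
Op 5: c = malloc(5) -> c = 4; heap: [0-3 ALLOC][4-8 ALLOC][9-23 FREE]
free(c): c = 4 -> block [4-8 ALLOC]; mark free, coalesce with adjacent free neighbors -> [0-3 ALLOC][4-23 FREE]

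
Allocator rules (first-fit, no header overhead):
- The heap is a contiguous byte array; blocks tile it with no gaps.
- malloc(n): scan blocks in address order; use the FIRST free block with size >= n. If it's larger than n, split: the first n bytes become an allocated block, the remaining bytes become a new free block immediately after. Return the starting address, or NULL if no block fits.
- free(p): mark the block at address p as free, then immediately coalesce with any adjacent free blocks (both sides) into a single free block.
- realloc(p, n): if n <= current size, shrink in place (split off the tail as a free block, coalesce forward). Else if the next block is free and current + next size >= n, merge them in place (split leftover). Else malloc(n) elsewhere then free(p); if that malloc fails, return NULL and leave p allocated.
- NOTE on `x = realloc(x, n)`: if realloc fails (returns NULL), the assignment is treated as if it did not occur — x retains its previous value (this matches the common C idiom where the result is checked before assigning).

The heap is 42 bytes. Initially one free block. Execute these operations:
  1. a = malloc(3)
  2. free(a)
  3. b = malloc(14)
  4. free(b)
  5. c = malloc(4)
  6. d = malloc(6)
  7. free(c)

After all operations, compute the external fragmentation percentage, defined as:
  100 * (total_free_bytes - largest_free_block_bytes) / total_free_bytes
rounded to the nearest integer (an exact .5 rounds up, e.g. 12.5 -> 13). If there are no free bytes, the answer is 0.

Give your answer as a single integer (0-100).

Answer: 11

Derivation:
Op 1: a = malloc(3) -> a = 0; heap: [0-2 ALLOC][3-41 FREE]
Op 2: free(a) -> (freed a); heap: [0-41 FREE]
Op 3: b = malloc(14) -> b = 0; heap: [0-13 ALLOC][14-41 FREE]
Op 4: free(b) -> (freed b); heap: [0-41 FREE]
Op 5: c = malloc(4) -> c = 0; heap: [0-3 ALLOC][4-41 FREE]
Op 6: d = malloc(6) -> d = 4; heap: [0-3 ALLOC][4-9 ALLOC][10-41 FREE]
Op 7: free(c) -> (freed c); heap: [0-3 FREE][4-9 ALLOC][10-41 FREE]
Free blocks: [4 32] total_free=36 largest=32 -> 100*(36-32)/36 = 400/36 ≈ 11.111 -> rounds to 11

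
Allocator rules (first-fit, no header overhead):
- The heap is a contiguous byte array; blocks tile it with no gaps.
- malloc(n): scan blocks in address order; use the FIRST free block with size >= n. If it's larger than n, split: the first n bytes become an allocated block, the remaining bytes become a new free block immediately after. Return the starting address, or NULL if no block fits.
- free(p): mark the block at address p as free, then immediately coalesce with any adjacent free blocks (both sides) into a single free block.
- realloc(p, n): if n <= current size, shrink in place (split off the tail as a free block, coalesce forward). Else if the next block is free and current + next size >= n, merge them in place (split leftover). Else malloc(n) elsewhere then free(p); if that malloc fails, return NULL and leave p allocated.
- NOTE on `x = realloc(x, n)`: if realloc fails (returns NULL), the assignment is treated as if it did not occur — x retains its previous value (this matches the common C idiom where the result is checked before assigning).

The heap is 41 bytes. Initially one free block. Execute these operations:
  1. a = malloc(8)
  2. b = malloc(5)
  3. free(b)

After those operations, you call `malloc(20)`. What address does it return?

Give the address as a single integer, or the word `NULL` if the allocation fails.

Op 1: a = malloc(8) -> a = 0; heap: [0-7 ALLOC][8-40 FREE]
Op 2: b = malloc(5) -> b = 8; heap: [0-7 ALLOC][8-12 ALLOC][13-40 FREE]
Op 3: free(b) -> (freed b); heap: [0-7 ALLOC][8-40 FREE]
malloc(20): first-fit scan over [0-7 ALLOC][8-40 FREE] -> 8

Answer: 8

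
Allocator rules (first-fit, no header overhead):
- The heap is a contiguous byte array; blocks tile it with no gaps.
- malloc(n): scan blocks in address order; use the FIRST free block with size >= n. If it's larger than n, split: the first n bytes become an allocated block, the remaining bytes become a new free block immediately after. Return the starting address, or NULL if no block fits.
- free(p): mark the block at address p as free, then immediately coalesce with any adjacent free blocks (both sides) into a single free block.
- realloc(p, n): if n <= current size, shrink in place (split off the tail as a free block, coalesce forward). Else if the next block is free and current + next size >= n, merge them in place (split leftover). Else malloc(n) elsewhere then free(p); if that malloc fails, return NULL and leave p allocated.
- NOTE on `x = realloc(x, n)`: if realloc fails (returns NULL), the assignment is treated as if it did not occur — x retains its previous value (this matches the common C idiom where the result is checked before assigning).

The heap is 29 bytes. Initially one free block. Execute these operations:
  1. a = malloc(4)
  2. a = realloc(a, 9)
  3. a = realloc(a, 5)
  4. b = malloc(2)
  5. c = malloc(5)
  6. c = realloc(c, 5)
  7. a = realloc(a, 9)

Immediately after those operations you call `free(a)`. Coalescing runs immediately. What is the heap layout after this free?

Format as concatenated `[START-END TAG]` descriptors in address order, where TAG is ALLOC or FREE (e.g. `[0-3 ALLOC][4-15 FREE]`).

Answer: [0-4 FREE][5-6 ALLOC][7-11 ALLOC][12-28 FREE]

Derivation:
Op 1: a = malloc(4) -> a = 0; heap: [0-3 ALLOC][4-28 FREE]
Op 2: a = realloc(a, 9) -> a = 0; heap: [0-8 ALLOC][9-28 FREE]
Op 3: a = realloc(a, 5) -> a = 0; heap: [0-4 ALLOC][5-28 FREE]
Op 4: b = malloc(2) -> b = 5; heap: [0-4 ALLOC][5-6 ALLOC][7-28 FREE]
Op 5: c = malloc(5) -> c = 7; heap: [0-4 ALLOC][5-6 ALLOC][7-11 ALLOC][12-28 FREE]
Op 6: c = realloc(c, 5) -> c = 7; heap: [0-4 ALLOC][5-6 ALLOC][7-11 ALLOC][12-28 FREE]
Op 7: a = realloc(a, 9) -> a = 12; heap: [0-4 FREE][5-6 ALLOC][7-11 ALLOC][12-20 ALLOC][21-28 FREE]
free(a): a = 12 -> block [12-20 ALLOC]; mark free, coalesce with adjacent free neighbors -> [0-4 FREE][5-6 ALLOC][7-11 ALLOC][12-28 FREE]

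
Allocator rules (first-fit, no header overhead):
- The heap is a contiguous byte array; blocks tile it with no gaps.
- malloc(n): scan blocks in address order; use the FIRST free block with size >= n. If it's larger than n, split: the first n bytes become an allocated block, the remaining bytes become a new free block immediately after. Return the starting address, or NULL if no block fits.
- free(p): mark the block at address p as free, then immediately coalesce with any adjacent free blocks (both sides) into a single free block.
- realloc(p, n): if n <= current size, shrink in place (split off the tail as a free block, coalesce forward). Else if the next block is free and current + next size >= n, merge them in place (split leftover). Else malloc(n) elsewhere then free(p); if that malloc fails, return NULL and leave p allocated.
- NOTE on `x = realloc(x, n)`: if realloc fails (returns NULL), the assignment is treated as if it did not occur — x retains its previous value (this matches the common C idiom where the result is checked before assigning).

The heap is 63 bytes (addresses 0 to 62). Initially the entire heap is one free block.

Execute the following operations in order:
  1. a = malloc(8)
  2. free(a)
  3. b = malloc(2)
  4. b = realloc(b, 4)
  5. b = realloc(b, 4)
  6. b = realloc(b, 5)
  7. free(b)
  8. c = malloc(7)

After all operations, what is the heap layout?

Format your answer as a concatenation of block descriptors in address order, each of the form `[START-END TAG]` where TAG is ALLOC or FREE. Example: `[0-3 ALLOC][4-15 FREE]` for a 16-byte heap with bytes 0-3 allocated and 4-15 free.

Op 1: a = malloc(8) -> a = 0; heap: [0-7 ALLOC][8-62 FREE]
Op 2: free(a) -> (freed a); heap: [0-62 FREE]
Op 3: b = malloc(2) -> b = 0; heap: [0-1 ALLOC][2-62 FREE]
Op 4: b = realloc(b, 4) -> b = 0; heap: [0-3 ALLOC][4-62 FREE]
Op 5: b = realloc(b, 4) -> b = 0; heap: [0-3 ALLOC][4-62 FREE]
Op 6: b = realloc(b, 5) -> b = 0; heap: [0-4 ALLOC][5-62 FREE]
Op 7: free(b) -> (freed b); heap: [0-62 FREE]
Op 8: c = malloc(7) -> c = 0; heap: [0-6 ALLOC][7-62 FREE]

Answer: [0-6 ALLOC][7-62 FREE]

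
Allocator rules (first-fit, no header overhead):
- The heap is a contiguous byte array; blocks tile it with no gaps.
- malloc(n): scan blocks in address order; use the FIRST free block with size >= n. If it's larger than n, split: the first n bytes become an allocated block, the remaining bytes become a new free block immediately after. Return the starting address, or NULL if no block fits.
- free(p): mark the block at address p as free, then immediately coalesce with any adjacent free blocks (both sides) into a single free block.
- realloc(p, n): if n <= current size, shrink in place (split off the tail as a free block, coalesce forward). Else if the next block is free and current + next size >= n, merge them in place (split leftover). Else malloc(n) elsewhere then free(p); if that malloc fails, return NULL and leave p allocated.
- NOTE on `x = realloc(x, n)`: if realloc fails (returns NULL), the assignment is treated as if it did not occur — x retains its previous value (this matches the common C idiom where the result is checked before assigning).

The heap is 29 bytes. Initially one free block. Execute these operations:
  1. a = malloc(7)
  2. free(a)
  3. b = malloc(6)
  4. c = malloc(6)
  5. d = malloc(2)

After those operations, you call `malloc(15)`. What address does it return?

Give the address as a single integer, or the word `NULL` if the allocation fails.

Answer: 14

Derivation:
Op 1: a = malloc(7) -> a = 0; heap: [0-6 ALLOC][7-28 FREE]
Op 2: free(a) -> (freed a); heap: [0-28 FREE]
Op 3: b = malloc(6) -> b = 0; heap: [0-5 ALLOC][6-28 FREE]
Op 4: c = malloc(6) -> c = 6; heap: [0-5 ALLOC][6-11 ALLOC][12-28 FREE]
Op 5: d = malloc(2) -> d = 12; heap: [0-5 ALLOC][6-11 ALLOC][12-13 ALLOC][14-28 FREE]
malloc(15): first-fit scan over [0-5 ALLOC][6-11 ALLOC][12-13 ALLOC][14-28 FREE] -> 14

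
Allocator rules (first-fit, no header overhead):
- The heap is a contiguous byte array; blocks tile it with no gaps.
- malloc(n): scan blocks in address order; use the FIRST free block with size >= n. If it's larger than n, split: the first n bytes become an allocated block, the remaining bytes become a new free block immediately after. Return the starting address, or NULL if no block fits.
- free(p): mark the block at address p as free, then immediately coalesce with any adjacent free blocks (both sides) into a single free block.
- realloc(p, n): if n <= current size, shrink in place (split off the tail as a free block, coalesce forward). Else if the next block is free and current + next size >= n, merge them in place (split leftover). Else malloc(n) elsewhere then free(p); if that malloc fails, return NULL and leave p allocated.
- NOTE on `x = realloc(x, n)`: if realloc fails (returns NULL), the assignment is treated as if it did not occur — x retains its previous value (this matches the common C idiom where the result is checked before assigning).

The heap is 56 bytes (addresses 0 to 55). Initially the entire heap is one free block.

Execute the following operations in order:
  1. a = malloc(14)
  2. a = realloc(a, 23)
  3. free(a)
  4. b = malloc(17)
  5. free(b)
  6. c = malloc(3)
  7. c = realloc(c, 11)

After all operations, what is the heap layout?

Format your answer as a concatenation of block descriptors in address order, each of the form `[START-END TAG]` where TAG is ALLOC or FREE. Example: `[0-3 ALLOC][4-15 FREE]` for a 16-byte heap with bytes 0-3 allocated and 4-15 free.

Op 1: a = malloc(14) -> a = 0; heap: [0-13 ALLOC][14-55 FREE]
Op 2: a = realloc(a, 23) -> a = 0; heap: [0-22 ALLOC][23-55 FREE]
Op 3: free(a) -> (freed a); heap: [0-55 FREE]
Op 4: b = malloc(17) -> b = 0; heap: [0-16 ALLOC][17-55 FREE]
Op 5: free(b) -> (freed b); heap: [0-55 FREE]
Op 6: c = malloc(3) -> c = 0; heap: [0-2 ALLOC][3-55 FREE]
Op 7: c = realloc(c, 11) -> c = 0; heap: [0-10 ALLOC][11-55 FREE]

Answer: [0-10 ALLOC][11-55 FREE]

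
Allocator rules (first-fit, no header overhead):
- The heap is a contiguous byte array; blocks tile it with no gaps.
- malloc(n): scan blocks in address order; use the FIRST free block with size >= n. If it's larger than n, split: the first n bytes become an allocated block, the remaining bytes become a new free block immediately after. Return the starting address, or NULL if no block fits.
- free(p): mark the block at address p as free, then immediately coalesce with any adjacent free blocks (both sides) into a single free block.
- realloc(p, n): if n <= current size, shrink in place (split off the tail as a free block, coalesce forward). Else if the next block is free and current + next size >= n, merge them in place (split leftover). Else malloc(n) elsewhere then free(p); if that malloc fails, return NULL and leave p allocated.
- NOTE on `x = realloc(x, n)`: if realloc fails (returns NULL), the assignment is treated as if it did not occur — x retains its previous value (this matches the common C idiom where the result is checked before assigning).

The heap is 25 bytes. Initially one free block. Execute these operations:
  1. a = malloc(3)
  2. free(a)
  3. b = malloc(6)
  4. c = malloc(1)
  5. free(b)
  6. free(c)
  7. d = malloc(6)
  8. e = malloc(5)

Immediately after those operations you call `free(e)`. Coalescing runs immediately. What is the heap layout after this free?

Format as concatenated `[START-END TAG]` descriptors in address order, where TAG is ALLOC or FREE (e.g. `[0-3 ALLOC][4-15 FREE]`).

Answer: [0-5 ALLOC][6-24 FREE]

Derivation:
Op 1: a = malloc(3) -> a = 0; heap: [0-2 ALLOC][3-24 FREE]
Op 2: free(a) -> (freed a); heap: [0-24 FREE]
Op 3: b = malloc(6) -> b = 0; heap: [0-5 ALLOC][6-24 FREE]
Op 4: c = malloc(1) -> c = 6; heap: [0-5 ALLOC][6-6 ALLOC][7-24 FREE]
Op 5: free(b) -> (freed b); heap: [0-5 FREE][6-6 ALLOC][7-24 FREE]
Op 6: free(c) -> (freed c); heap: [0-24 FREE]
Op 7: d = malloc(6) -> d = 0; heap: [0-5 ALLOC][6-24 FREE]
Op 8: e = malloc(5) -> e = 6; heap: [0-5 ALLOC][6-10 ALLOC][11-24 FREE]
free(e): e = 6 -> block [6-10 ALLOC]; mark free, coalesce with adjacent free neighbors -> [0-5 ALLOC][6-24 FREE]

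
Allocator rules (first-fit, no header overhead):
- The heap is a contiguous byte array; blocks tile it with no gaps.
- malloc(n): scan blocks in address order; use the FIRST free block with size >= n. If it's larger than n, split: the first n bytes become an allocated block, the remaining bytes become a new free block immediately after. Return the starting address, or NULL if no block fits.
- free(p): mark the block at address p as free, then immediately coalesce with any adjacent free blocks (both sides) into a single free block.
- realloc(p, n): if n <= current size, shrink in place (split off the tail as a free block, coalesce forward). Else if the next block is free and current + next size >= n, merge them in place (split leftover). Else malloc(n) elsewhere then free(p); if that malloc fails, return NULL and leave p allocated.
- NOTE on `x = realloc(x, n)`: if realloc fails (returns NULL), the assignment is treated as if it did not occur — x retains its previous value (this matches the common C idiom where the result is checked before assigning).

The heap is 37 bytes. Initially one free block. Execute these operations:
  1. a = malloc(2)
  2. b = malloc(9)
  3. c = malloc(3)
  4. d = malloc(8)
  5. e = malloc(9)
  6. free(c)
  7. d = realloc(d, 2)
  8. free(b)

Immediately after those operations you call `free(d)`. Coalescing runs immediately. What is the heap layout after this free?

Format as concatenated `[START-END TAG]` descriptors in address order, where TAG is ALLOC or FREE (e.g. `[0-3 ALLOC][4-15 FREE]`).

Answer: [0-1 ALLOC][2-21 FREE][22-30 ALLOC][31-36 FREE]

Derivation:
Op 1: a = malloc(2) -> a = 0; heap: [0-1 ALLOC][2-36 FREE]
Op 2: b = malloc(9) -> b = 2; heap: [0-1 ALLOC][2-10 ALLOC][11-36 FREE]
Op 3: c = malloc(3) -> c = 11; heap: [0-1 ALLOC][2-10 ALLOC][11-13 ALLOC][14-36 FREE]
Op 4: d = malloc(8) -> d = 14; heap: [0-1 ALLOC][2-10 ALLOC][11-13 ALLOC][14-21 ALLOC][22-36 FREE]
Op 5: e = malloc(9) -> e = 22; heap: [0-1 ALLOC][2-10 ALLOC][11-13 ALLOC][14-21 ALLOC][22-30 ALLOC][31-36 FREE]
Op 6: free(c) -> (freed c); heap: [0-1 ALLOC][2-10 ALLOC][11-13 FREE][14-21 ALLOC][22-30 ALLOC][31-36 FREE]
Op 7: d = realloc(d, 2) -> d = 14; heap: [0-1 ALLOC][2-10 ALLOC][11-13 FREE][14-15 ALLOC][16-21 FREE][22-30 ALLOC][31-36 FREE]
Op 8: free(b) -> (freed b); heap: [0-1 ALLOC][2-13 FREE][14-15 ALLOC][16-21 FREE][22-30 ALLOC][31-36 FREE]
free(d): d = 14 -> block [14-15 ALLOC]; mark free, coalesce with adjacent free neighbors -> [0-1 ALLOC][2-21 FREE][22-30 ALLOC][31-36 FREE]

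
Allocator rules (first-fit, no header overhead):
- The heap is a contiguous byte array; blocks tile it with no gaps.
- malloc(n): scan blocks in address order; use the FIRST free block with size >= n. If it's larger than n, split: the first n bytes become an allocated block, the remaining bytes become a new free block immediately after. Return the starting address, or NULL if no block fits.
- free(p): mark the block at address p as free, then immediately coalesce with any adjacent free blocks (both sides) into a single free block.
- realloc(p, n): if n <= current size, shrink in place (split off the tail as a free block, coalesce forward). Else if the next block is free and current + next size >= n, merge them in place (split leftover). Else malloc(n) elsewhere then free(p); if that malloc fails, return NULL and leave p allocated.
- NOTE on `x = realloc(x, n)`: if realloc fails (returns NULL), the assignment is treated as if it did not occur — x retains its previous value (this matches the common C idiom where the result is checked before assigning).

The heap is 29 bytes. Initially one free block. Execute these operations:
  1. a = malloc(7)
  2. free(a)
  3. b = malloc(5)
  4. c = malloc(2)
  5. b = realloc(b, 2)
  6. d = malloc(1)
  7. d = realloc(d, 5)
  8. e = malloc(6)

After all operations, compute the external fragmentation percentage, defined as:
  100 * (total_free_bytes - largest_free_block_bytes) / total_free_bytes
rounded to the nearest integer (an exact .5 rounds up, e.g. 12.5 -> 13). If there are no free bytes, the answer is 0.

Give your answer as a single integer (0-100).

Op 1: a = malloc(7) -> a = 0; heap: [0-6 ALLOC][7-28 FREE]
Op 2: free(a) -> (freed a); heap: [0-28 FREE]
Op 3: b = malloc(5) -> b = 0; heap: [0-4 ALLOC][5-28 FREE]
Op 4: c = malloc(2) -> c = 5; heap: [0-4 ALLOC][5-6 ALLOC][7-28 FREE]
Op 5: b = realloc(b, 2) -> b = 0; heap: [0-1 ALLOC][2-4 FREE][5-6 ALLOC][7-28 FREE]
Op 6: d = malloc(1) -> d = 2; heap: [0-1 ALLOC][2-2 ALLOC][3-4 FREE][5-6 ALLOC][7-28 FREE]
Op 7: d = realloc(d, 5) -> d = 7; heap: [0-1 ALLOC][2-4 FREE][5-6 ALLOC][7-11 ALLOC][12-28 FREE]
Op 8: e = malloc(6) -> e = 12; heap: [0-1 ALLOC][2-4 FREE][5-6 ALLOC][7-11 ALLOC][12-17 ALLOC][18-28 FREE]
Free blocks: [3 11] total_free=14 largest=11 -> 100*(14-11)/14 = 300/14 ≈ 21.429 -> rounds to 21

Answer: 21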